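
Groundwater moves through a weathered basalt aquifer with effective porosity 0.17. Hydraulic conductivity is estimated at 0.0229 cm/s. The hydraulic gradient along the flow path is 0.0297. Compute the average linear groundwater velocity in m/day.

3.46

Convert K: 0.0229 cm/s × 864 = 19.79 m/day.
Hydraulic gradient i = 0.0297.
Darcy flux q = K · i = 19.79 × 0.02970 = 0.5876 m/day.
Seepage velocity v = q / n_e = 0.5876 / 0.17 = 3.457 m/day.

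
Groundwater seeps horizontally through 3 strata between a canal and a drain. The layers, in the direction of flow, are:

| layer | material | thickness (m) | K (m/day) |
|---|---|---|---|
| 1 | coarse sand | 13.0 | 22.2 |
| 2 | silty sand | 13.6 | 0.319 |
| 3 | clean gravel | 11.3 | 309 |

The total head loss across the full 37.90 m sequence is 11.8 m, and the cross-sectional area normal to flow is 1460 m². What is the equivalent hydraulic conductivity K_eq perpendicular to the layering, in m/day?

Flow is perpendicular to layering, so the layers act in series and the equivalent K is the thickness-weighted harmonic mean.
Total thickness L = 13.0 + 13.6 + 11.3 = 37.90 m.
Σ(b_i/K_i) = 13.0/22.2 + 13.6/0.319 + 11.3/309 = 43.26 d.
K_eq = L / Σ(b_i/K_i) = 37.90 / 43.26 = 0.8762 m/day.

0.876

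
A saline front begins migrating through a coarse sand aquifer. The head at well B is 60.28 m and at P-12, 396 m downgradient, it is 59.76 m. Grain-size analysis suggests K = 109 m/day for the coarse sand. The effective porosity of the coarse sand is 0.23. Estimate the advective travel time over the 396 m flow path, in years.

1.74

Hydraulic gradient i = (60.28 − 59.76) / 396 = 0.52 / 396 = 0.001313.
Darcy flux q = K · i = 109.0 × 0.001313 = 0.1431 m/day.
Seepage velocity v = q / n_e = 0.1431 / 0.23 = 0.6223 m/day.
Travel time t = L / v = 396 / 0.6223 = 636.3 days = 1.742 years.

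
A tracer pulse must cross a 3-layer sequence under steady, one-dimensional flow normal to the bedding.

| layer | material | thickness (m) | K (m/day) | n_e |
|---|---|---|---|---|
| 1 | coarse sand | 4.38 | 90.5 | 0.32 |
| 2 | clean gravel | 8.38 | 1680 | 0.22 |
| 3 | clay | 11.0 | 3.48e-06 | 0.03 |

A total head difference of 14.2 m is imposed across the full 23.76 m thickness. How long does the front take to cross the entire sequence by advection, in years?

2180

With flow normal to the layers, continuity requires the same specific discharge q through every layer.
Σ(b_i/K_i) = 4.38/90.5 + 8.38/1680 + 11.0/3.48e-06 = 3.161e+06 d.
q = Δh / Σ(b_i/K_i) = 14.2 / 3.161e+06 = 4.492e-06 m/day.
In each layer the seepage velocity is v_i = q/n_i, so the layer transit time is t_i = b_i·n_i / q:
  layer 1 (coarse sand): t_1 = 4.38 × 0.32 / 4.492e-06 = 3.120e+05 d
  layer 2 (clean gravel): t_2 = 8.38 × 0.22 / 4.492e-06 = 4.104e+05 d
  layer 3 (clay): t_3 = 11.0 × 0.03 / 4.492e-06 = 73458 d
Total t = Σ t_i = 7.958e+05 days = 2179 years.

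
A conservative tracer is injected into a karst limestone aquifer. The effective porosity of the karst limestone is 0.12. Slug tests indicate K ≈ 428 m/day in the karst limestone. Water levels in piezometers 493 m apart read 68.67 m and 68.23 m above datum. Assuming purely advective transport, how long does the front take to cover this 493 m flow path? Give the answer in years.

0.424

Hydraulic gradient i = (68.67 − 68.23) / 493 = 0.44 / 493 = 0.0008925.
Darcy flux q = K · i = 428.0 × 0.0008925 = 0.3820 m/day.
Seepage velocity v = q / n_e = 0.3820 / 0.12 = 3.183 m/day.
Travel time t = L / v = 493 / 3.183 = 154.9 days = 0.4240 years.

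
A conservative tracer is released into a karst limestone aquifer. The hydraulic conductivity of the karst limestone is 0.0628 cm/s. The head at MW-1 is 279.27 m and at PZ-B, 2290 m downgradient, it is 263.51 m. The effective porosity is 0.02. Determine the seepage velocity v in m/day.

18.7

Convert K: 0.0628 cm/s × 864 = 54.26 m/day.
Hydraulic gradient i = (279.27 − 263.51) / 2290 = 15.76 / 2290 = 0.006882.
Darcy flux q = K · i = 54.26 × 0.006882 = 0.3734 m/day.
Seepage velocity v = q / n_e = 0.3734 / 0.02 = 18.67 m/day.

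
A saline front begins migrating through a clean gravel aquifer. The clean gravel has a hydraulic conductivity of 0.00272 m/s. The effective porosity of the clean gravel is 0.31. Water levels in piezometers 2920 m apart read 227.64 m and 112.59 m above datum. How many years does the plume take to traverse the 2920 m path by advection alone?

Convert K: 0.00272 m/s × 86400 = 235.0 m/day.
Hydraulic gradient i = (227.64 − 112.59) / 2920 = 115.05 / 2920 = 0.03940.
Darcy flux q = K · i = 235.0 × 0.03940 = 9.259 m/day.
Seepage velocity v = q / n_e = 9.259 / 0.31 = 29.87 m/day.
Travel time t = L / v = 2920 / 29.87 = 97.76 days = 0.2677 years.

0.268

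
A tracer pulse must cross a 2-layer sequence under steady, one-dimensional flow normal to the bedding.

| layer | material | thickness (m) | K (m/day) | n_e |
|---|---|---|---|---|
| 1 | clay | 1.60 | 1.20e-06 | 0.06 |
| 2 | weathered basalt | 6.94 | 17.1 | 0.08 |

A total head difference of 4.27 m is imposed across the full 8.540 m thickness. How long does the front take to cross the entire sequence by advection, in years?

557

With flow normal to the layers, continuity requires the same specific discharge q through every layer.
Σ(b_i/K_i) = 1.60/1.20e-06 + 6.94/17.1 = 1.333e+06 d.
q = Δh / Σ(b_i/K_i) = 4.27 / 1.333e+06 = 3.202e-06 m/day.
In each layer the seepage velocity is v_i = q/n_i, so the layer transit time is t_i = b_i·n_i / q:
  layer 1 (clay): t_1 = 1.60 × 0.06 / 3.202e-06 = 29977 d
  layer 2 (weathered basalt): t_2 = 6.94 × 0.08 / 3.202e-06 = 1.734e+05 d
Total t = Σ t_i = 2.033e+05 days = 556.7 years.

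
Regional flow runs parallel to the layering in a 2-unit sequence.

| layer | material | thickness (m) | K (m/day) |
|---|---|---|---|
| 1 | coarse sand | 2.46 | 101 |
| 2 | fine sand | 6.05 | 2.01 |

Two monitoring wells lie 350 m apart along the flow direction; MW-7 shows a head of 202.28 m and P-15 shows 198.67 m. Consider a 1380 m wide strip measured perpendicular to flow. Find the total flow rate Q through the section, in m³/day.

3710

Flow is parallel to layering, so each bed carries its own Darcy discharge and the transmissivities add.
Σ(K_i·b_i) = 101×2.46 + 2.01×6.05 = 260.6 m²/day.
Hydraulic gradient i = (202.28 − 198.67) / 350 = 3.61 / 350 = 0.01031.
Q = Σ(K_i·b_i) · W · i = 260.6 × 1380 × 0.01031 = 3710 m³/day.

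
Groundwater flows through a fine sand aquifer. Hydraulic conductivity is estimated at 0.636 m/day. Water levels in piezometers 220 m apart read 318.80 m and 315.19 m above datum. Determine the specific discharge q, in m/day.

0.0104

Hydraulic gradient i = (318.80 − 315.19) / 220 = 3.61 / 220 = 0.01641.
Specific discharge q = K · i = 0.6360 × 0.01641 = 0.01044 m/day.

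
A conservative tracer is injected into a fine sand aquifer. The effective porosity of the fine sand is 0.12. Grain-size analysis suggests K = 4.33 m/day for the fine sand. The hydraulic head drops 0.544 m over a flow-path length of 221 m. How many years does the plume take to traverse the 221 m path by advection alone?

6.81

Hydraulic gradient i = Δh / L = 0.544 / 221 = 0.002462.
Darcy flux q = K · i = 4.330 × 0.002462 = 0.01066 m/day.
Seepage velocity v = q / n_e = 0.01066 / 0.12 = 0.08882 m/day.
Travel time t = L / v = 221 / 0.08882 = 2488 days = 6.812 years.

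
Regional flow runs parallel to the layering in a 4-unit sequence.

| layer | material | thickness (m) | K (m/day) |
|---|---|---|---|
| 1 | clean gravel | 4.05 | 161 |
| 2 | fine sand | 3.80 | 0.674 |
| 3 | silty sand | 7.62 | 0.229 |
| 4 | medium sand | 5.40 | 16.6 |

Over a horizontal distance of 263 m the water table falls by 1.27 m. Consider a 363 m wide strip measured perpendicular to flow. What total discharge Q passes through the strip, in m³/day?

Flow is parallel to layering, so each bed carries its own Darcy discharge and the transmissivities add.
Σ(K_i·b_i) = 161×4.05 + 0.674×3.80 + 0.229×7.62 + 16.6×5.40 = 746.0 m²/day.
Hydraulic gradient i = Δh / L = 1.27 / 263 = 0.004829.
Q = Σ(K_i·b_i) · W · i = 746.0 × 363 × 0.004829 = 1308 m³/day.

1310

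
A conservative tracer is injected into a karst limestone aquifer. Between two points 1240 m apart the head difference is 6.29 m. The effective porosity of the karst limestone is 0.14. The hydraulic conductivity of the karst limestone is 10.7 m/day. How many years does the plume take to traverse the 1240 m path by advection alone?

8.76

Hydraulic gradient i = Δh / L = 6.29 / 1240 = 0.005073.
Darcy flux q = K · i = 10.70 × 0.005073 = 0.05428 m/day.
Seepage velocity v = q / n_e = 0.05428 / 0.14 = 0.3877 m/day.
Travel time t = L / v = 1240 / 0.3877 = 3198 days = 8.757 years.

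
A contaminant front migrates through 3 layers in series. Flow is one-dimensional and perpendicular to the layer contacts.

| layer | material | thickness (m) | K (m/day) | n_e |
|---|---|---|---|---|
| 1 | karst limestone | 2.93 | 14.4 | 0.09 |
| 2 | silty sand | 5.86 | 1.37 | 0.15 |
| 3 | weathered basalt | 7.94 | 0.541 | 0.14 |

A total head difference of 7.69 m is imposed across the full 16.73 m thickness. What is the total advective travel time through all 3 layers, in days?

5.62

With flow normal to the layers, continuity requires the same specific discharge q through every layer.
Σ(b_i/K_i) = 2.93/14.4 + 5.86/1.37 + 7.94/0.541 = 19.16 d.
q = Δh / Σ(b_i/K_i) = 7.69 / 19.16 = 0.4014 m/day.
In each layer the seepage velocity is v_i = q/n_i, so the layer transit time is t_i = b_i·n_i / q:
  layer 1 (karst limestone): t_1 = 2.93 × 0.09 / 0.4014 = 0.6569 d
  layer 2 (silty sand): t_2 = 5.86 × 0.15 / 0.4014 = 2.190 d
  layer 3 (weathered basalt): t_3 = 7.94 × 0.14 / 0.4014 = 2.769 d
Total t = Σ t_i = 5.616 days.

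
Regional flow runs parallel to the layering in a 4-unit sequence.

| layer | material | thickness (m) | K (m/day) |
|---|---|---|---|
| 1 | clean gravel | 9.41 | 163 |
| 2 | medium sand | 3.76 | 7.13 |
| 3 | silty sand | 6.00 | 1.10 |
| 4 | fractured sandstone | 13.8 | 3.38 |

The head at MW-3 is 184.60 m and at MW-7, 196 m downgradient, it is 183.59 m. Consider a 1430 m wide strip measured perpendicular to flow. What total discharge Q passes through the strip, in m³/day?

Flow is parallel to layering, so each bed carries its own Darcy discharge and the transmissivities add.
Σ(K_i·b_i) = 163×9.41 + 7.13×3.76 + 1.10×6.00 + 3.38×13.8 = 1614 m²/day.
Hydraulic gradient i = (184.60 − 183.59) / 196 = 1.01 / 196 = 0.005153.
Q = Σ(K_i·b_i) · W · i = 1614 × 1430 × 0.005153 = 11893 m³/day.

11900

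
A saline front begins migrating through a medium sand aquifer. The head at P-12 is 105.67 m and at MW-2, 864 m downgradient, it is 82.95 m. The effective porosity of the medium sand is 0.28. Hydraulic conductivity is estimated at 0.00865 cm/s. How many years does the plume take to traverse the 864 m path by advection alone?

Convert K: 0.00865 cm/s × 864 = 7.474 m/day.
Hydraulic gradient i = (105.67 − 82.95) / 864 = 22.72 / 864 = 0.02630.
Darcy flux q = K · i = 7.474 × 0.02630 = 0.1965 m/day.
Seepage velocity v = q / n_e = 0.1965 / 0.28 = 0.7019 m/day.
Travel time t = L / v = 864 / 0.7019 = 1231 days = 3.370 years.

3.37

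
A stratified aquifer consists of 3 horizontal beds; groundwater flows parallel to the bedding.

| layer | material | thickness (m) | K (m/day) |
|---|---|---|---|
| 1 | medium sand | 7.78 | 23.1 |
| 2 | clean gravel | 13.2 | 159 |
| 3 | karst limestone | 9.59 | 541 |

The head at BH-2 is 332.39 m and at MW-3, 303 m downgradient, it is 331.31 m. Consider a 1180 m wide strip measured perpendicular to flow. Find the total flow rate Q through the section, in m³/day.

31400

Flow is parallel to layering, so each bed carries its own Darcy discharge and the transmissivities add.
Σ(K_i·b_i) = 23.1×7.78 + 159×13.2 + 541×9.59 = 7467 m²/day.
Hydraulic gradient i = (332.39 − 331.31) / 303 = 1.08 / 303 = 0.003564.
Q = Σ(K_i·b_i) · W · i = 7467 × 1180 × 0.003564 = 31405 m³/day.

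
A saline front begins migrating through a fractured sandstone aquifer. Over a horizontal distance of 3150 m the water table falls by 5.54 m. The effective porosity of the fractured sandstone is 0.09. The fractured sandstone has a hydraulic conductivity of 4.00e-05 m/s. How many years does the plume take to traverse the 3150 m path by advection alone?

Convert K: 4.00e-05 m/s × 86400 = 3.456 m/day.
Hydraulic gradient i = Δh / L = 5.54 / 3150 = 0.001759.
Darcy flux q = K · i = 3.456 × 0.001759 = 0.006078 m/day.
Seepage velocity v = q / n_e = 0.006078 / 0.09 = 0.06754 m/day.
Travel time t = L / v = 3150 / 0.06754 = 46642 days = 127.7 years.

128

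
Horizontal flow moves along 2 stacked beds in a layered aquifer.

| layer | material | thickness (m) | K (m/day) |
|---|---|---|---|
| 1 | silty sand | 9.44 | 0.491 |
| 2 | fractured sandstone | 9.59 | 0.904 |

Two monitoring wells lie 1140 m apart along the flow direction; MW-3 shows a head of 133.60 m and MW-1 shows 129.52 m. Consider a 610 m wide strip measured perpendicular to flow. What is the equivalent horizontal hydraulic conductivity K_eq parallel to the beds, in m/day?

0.699

Flow is parallel to layering, so each bed carries its own Darcy discharge and the transmissivities add.
Σ(K_i·b_i) = 0.491×9.44 + 0.904×9.59 = 13.30 m²/day.
Total thickness b = 19.03 m, so K_eq = Σ(K_i·b_i)/b = 0.6991 m/day.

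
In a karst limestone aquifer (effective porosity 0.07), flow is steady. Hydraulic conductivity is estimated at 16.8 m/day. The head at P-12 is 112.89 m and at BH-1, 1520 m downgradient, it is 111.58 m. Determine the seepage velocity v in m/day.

Hydraulic gradient i = (112.89 − 111.58) / 1520 = 1.31 / 1520 = 0.0008618.
Darcy flux q = K · i = 16.80 × 0.0008618 = 0.01448 m/day.
Seepage velocity v = q / n_e = 0.01448 / 0.07 = 0.2068 m/day.

0.207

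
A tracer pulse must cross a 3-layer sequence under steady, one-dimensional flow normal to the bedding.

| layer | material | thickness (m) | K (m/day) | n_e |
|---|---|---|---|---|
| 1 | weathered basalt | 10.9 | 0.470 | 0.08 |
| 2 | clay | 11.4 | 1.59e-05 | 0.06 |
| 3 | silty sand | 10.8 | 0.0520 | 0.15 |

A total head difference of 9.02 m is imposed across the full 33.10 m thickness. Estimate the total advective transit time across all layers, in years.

691

With flow normal to the layers, continuity requires the same specific discharge q through every layer.
Σ(b_i/K_i) = 10.9/0.470 + 11.4/1.59e-05 + 10.8/0.0520 = 7.172e+05 d.
q = Δh / Σ(b_i/K_i) = 9.02 / 7.172e+05 = 1.258e-05 m/day.
In each layer the seepage velocity is v_i = q/n_i, so the layer transit time is t_i = b_i·n_i / q:
  layer 1 (weathered basalt): t_1 = 10.9 × 0.08 / 1.258e-05 = 69336 d
  layer 2 (clay): t_2 = 11.4 × 0.06 / 1.258e-05 = 54387 d
  layer 3 (silty sand): t_3 = 10.8 × 0.15 / 1.258e-05 = 1.288e+05 d
Total t = Σ t_i = 2.525e+05 days = 691.4 years.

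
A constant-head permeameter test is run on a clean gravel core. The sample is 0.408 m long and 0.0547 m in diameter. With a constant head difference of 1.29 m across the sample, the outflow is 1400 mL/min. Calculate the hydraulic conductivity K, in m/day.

Cross-sectional area A = π·(d/2)² = π × (0.0547/2)² = 0.002350 m².
Convert discharge: 1400 mL/min = 2.333e-05 m³/s.
Darcy's law rearranged: K = Q·L / (A·Δh) = 2.333e-05 × 0.408 / (0.002350 × 1.29) = 0.003140 m/s = 271.3 m/day.

271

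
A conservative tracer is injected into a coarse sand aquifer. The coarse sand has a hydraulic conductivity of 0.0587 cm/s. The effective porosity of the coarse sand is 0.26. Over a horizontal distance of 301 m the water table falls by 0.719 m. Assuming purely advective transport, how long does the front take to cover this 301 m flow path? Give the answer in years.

Convert K: 0.0587 cm/s × 864 = 50.72 m/day.
Hydraulic gradient i = Δh / L = 0.719 / 301 = 0.002389.
Darcy flux q = K · i = 50.72 × 0.002389 = 0.1211 m/day.
Seepage velocity v = q / n_e = 0.1211 / 0.26 = 0.4660 m/day.
Travel time t = L / v = 301 / 0.4660 = 646.0 days = 1.769 years.

1.77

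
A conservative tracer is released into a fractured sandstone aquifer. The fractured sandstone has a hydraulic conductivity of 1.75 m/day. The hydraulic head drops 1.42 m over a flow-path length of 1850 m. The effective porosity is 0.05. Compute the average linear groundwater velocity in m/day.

0.0269

Hydraulic gradient i = Δh / L = 1.42 / 1850 = 0.0007676.
Darcy flux q = K · i = 1.750 × 0.0007676 = 0.001343 m/day.
Seepage velocity v = q / n_e = 0.001343 / 0.05 = 0.02686 m/day.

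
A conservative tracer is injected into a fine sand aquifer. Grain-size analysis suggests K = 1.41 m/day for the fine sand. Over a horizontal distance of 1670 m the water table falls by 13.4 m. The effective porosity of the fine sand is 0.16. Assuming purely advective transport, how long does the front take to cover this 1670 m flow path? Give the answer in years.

Hydraulic gradient i = Δh / L = 13.4 / 1670 = 0.008024.
Darcy flux q = K · i = 1.410 × 0.008024 = 0.01131 m/day.
Seepage velocity v = q / n_e = 0.01131 / 0.16 = 0.07071 m/day.
Travel time t = L / v = 1670 / 0.07071 = 23617 days = 64.66 years.

64.7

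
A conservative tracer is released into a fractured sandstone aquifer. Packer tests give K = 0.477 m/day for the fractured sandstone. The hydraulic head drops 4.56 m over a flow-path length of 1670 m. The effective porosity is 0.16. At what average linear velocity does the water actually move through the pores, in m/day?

0.00814

Hydraulic gradient i = Δh / L = 4.56 / 1670 = 0.002731.
Darcy flux q = K · i = 0.4770 × 0.002731 = 0.001302 m/day.
Seepage velocity v = q / n_e = 0.001302 / 0.16 = 0.008140 m/day.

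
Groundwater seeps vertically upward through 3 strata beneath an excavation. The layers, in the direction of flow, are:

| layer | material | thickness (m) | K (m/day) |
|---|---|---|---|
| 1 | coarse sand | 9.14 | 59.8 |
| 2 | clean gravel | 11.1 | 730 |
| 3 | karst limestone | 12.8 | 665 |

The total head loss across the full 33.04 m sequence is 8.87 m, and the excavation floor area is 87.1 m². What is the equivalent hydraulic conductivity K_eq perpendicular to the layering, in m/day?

Flow is perpendicular to layering, so the layers act in series and the equivalent K is the thickness-weighted harmonic mean.
Total thickness L = 9.14 + 11.1 + 12.8 = 33.04 m.
Σ(b_i/K_i) = 9.14/59.8 + 11.1/730 + 12.8/665 = 0.1873 d.
K_eq = L / Σ(b_i/K_i) = 33.04 / 0.1873 = 176.4 m/day.

176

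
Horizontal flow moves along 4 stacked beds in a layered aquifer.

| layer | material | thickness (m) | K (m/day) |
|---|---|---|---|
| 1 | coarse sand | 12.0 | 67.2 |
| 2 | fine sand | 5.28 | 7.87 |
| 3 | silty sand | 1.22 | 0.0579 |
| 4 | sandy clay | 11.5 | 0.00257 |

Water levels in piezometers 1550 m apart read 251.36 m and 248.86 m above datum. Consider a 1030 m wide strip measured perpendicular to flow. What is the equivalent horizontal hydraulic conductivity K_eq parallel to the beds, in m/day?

Flow is parallel to layering, so each bed carries its own Darcy discharge and the transmissivities add.
Σ(K_i·b_i) = 67.2×12.0 + 7.87×5.28 + 0.0579×1.22 + 0.00257×11.5 = 848.1 m²/day.
Total thickness b = 30.00 m, so K_eq = Σ(K_i·b_i)/b = 28.27 m/day.

28.3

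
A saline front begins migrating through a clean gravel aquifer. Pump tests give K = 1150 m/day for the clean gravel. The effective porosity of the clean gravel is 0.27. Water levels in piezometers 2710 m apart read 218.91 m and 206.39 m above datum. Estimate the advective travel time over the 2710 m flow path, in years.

Hydraulic gradient i = (218.91 − 206.39) / 2710 = 12.52 / 2710 = 0.004620.
Darcy flux q = K · i = 1150 × 0.004620 = 5.313 m/day.
Seepage velocity v = q / n_e = 5.313 / 0.27 = 19.68 m/day.
Travel time t = L / v = 2710 / 19.68 = 137.7 days = 0.3771 years.

0.377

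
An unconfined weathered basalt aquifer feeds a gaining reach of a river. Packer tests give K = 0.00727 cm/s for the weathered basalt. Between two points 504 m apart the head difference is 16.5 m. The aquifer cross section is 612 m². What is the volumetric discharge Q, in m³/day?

126

Convert K: 0.00727 cm/s × 864 = 6.281 m/day.
Hydraulic gradient i = Δh / L = 16.5 / 504 = 0.03274.
Darcy's law: Q = K · A · i = 6.281 × 612.0 × 0.03274 = 125.8 m³/day.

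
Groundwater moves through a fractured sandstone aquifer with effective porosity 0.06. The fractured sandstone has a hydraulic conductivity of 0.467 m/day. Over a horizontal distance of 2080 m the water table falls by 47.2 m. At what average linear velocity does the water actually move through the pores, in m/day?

Hydraulic gradient i = Δh / L = 47.2 / 2080 = 0.02269.
Darcy flux q = K · i = 0.4670 × 0.02269 = 0.01060 m/day.
Seepage velocity v = q / n_e = 0.01060 / 0.06 = 0.1766 m/day.

0.177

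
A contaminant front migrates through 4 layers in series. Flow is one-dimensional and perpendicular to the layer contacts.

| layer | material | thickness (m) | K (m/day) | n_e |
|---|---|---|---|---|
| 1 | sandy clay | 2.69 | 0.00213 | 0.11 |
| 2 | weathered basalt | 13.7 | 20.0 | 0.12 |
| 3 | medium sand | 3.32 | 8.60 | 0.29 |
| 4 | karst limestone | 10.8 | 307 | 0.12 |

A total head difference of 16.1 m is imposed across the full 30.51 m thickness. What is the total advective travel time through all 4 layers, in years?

With flow normal to the layers, continuity requires the same specific discharge q through every layer.
Σ(b_i/K_i) = 2.69/0.00213 + 13.7/20.0 + 3.32/8.60 + 10.8/307 = 1264 d.
q = Δh / Σ(b_i/K_i) = 16.1 / 1264 = 0.01274 m/day.
In each layer the seepage velocity is v_i = q/n_i, so the layer transit time is t_i = b_i·n_i / q:
  layer 1 (sandy clay): t_1 = 2.69 × 0.11 / 0.01274 = 23.23 d
  layer 2 (weathered basalt): t_2 = 13.7 × 0.12 / 0.01274 = 129.1 d
  layer 3 (medium sand): t_3 = 3.32 × 0.29 / 0.01274 = 75.59 d
  layer 4 (karst limestone): t_4 = 10.8 × 0.12 / 0.01274 = 101.7 d
Total t = Σ t_i = 329.6 days = 0.9025 years.

0.903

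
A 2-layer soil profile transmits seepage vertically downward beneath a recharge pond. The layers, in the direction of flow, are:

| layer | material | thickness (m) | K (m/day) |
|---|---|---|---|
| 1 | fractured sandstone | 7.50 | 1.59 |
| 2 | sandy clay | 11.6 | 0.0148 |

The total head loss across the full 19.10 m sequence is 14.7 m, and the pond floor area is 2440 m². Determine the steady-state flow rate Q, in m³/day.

45.5

Flow is perpendicular to layering, so the layers act in series and the equivalent K is the thickness-weighted harmonic mean.
Total thickness L = 7.50 + 11.6 = 19.10 m.
Σ(b_i/K_i) = 7.50/1.59 + 11.6/0.0148 = 788.5 d.
K_eq = L / Σ(b_i/K_i) = 19.10 / 788.5 = 0.02422 m/day.
Q = K_eq · A · (Δh/L) = 0.02422 × 2440 × (14.7/19.10) = 45.49 m³/day.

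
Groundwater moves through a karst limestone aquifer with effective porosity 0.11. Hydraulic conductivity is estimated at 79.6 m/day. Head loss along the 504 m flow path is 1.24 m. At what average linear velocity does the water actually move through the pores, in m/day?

Hydraulic gradient i = Δh / L = 1.24 / 504 = 0.002460.
Darcy flux q = K · i = 79.60 × 0.002460 = 0.1958 m/day.
Seepage velocity v = q / n_e = 0.1958 / 0.11 = 1.780 m/day.

1.78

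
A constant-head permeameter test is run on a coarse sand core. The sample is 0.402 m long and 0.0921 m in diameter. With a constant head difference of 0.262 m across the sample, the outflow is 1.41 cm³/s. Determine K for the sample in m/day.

28.1

Cross-sectional area A = π·(d/2)² = π × (0.0921/2)² = 0.006662 m².
Convert discharge: 1.41 cm³/s = 1.410e-06 m³/s.
Darcy's law rearranged: K = Q·L / (A·Δh) = 1.410e-06 × 0.402 / (0.006662 × 0.262) = 0.0003247 m/s = 28.06 m/day.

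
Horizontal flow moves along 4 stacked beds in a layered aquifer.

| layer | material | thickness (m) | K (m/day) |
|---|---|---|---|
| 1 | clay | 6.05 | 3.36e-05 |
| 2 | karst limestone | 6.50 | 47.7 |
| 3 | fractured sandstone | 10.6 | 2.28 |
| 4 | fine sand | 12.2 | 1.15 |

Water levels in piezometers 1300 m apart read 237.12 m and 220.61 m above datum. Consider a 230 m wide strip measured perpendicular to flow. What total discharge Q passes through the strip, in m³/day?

Flow is parallel to layering, so each bed carries its own Darcy discharge and the transmissivities add.
Σ(K_i·b_i) = 3.36e-05×6.05 + 47.7×6.50 + 2.28×10.6 + 1.15×12.2 = 348.2 m²/day.
Hydraulic gradient i = (237.12 − 220.61) / 1300 = 16.51 / 1300 = 0.01270.
Q = Σ(K_i·b_i) · W · i = 348.2 × 230 × 0.01270 = 1017 m³/day.

1020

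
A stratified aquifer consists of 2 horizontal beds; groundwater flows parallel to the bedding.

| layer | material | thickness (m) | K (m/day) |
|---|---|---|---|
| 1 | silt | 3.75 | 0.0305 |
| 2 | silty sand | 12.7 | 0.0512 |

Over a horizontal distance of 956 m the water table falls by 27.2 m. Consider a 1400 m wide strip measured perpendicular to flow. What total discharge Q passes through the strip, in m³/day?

30.5

Flow is parallel to layering, so each bed carries its own Darcy discharge and the transmissivities add.
Σ(K_i·b_i) = 0.0305×3.75 + 0.0512×12.7 = 0.7646 m²/day.
Hydraulic gradient i = Δh / L = 27.2 / 956 = 0.02845.
Q = Σ(K_i·b_i) · W · i = 0.7646 × 1400 × 0.02845 = 30.46 m³/day.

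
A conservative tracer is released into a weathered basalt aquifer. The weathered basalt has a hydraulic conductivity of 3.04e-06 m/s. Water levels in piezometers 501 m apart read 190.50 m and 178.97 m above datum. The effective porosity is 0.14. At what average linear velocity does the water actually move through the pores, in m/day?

Convert K: 3.04e-06 m/s × 86400 = 0.2627 m/day.
Hydraulic gradient i = (190.50 − 178.97) / 501 = 11.53 / 501 = 0.02301.
Darcy flux q = K · i = 0.2627 × 0.02301 = 0.006045 m/day.
Seepage velocity v = q / n_e = 0.006045 / 0.14 = 0.04318 m/day.

0.0432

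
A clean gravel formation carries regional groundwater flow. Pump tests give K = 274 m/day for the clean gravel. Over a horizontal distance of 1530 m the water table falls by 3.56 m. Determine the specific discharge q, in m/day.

Hydraulic gradient i = Δh / L = 3.56 / 1530 = 0.002327.
Specific discharge q = K · i = 274.0 × 0.002327 = 0.6375 m/day.

0.638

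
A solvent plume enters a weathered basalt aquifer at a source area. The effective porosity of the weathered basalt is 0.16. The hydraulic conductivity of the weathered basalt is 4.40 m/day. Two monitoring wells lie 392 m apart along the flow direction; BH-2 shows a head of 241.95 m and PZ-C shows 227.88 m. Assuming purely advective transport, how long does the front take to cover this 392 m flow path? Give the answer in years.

Hydraulic gradient i = (241.95 − 227.88) / 392 = 14.07 / 392 = 0.03589.
Darcy flux q = K · i = 4.400 × 0.03589 = 0.1579 m/day.
Seepage velocity v = q / n_e = 0.1579 / 0.16 = 0.9871 m/day.
Travel time t = L / v = 392 / 0.9871 = 397.1 days = 1.087 years.

1.09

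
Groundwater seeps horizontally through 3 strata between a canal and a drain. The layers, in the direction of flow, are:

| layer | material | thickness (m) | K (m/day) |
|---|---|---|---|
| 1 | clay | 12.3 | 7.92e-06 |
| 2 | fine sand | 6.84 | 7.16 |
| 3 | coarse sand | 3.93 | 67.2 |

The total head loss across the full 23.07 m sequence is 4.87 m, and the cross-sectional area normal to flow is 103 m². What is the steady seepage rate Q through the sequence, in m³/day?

0.000323

Flow is perpendicular to layering, so the layers act in series and the equivalent K is the thickness-weighted harmonic mean.
Total thickness L = 12.3 + 6.84 + 3.93 = 23.07 m.
Σ(b_i/K_i) = 12.3/7.92e-06 + 6.84/7.16 + 3.93/67.2 = 1.553e+06 d.
K_eq = L / Σ(b_i/K_i) = 23.07 / 1.553e+06 = 1.485e-05 m/day.
Q = K_eq · A · (Δh/L) = 1.485e-05 × 103 × (4.87/23.07) = 0.0003230 m³/day.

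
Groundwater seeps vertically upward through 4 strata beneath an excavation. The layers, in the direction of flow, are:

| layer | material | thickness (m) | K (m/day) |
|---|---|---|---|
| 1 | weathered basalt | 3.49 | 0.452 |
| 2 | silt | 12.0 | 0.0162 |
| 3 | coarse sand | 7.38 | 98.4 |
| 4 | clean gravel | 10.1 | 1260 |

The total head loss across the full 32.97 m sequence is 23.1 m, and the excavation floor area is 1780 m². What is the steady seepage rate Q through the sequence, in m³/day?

54.9

Flow is perpendicular to layering, so the layers act in series and the equivalent K is the thickness-weighted harmonic mean.
Total thickness L = 3.49 + 12.0 + 7.38 + 10.1 = 32.97 m.
Σ(b_i/K_i) = 3.49/0.452 + 12.0/0.0162 + 7.38/98.4 + 10.1/1260 = 748.5 d.
K_eq = L / Σ(b_i/K_i) = 32.97 / 748.5 = 0.04405 m/day.
Q = K_eq · A · (Δh/L) = 0.04405 × 1780 × (23.1/32.97) = 54.93 m³/day.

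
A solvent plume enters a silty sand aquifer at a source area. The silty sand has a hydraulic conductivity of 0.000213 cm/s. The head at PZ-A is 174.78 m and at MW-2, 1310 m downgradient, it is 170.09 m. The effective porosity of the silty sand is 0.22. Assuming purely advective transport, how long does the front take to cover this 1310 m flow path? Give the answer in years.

Convert K: 0.000213 cm/s × 864 = 0.1840 m/day.
Hydraulic gradient i = (174.78 − 170.09) / 1310 = 4.69 / 1310 = 0.003580.
Darcy flux q = K · i = 0.1840 × 0.003580 = 0.0006589 m/day.
Seepage velocity v = q / n_e = 0.0006589 / 0.22 = 0.002995 m/day.
Travel time t = L / v = 1310 / 0.002995 = 4.374e+05 days = 1198 years.

1200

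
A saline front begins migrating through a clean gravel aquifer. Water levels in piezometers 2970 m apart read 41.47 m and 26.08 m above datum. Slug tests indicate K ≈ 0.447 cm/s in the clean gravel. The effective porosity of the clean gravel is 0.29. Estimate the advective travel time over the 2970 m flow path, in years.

Convert K: 0.447 cm/s × 864 = 386.2 m/day.
Hydraulic gradient i = (41.47 − 26.08) / 2970 = 15.39 / 2970 = 0.005182.
Darcy flux q = K · i = 386.2 × 0.005182 = 2.001 m/day.
Seepage velocity v = q / n_e = 2.001 / 0.29 = 6.901 m/day.
Travel time t = L / v = 2970 / 6.901 = 430.4 days = 1.178 years.

1.18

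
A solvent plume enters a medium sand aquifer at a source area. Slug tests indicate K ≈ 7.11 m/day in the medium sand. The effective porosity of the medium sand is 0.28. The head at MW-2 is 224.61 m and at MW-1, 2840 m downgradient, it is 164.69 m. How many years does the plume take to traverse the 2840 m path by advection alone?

Hydraulic gradient i = (224.61 − 164.69) / 2840 = 59.92 / 2840 = 0.02110.
Darcy flux q = K · i = 7.110 × 0.02110 = 0.1500 m/day.
Seepage velocity v = q / n_e = 0.1500 / 0.28 = 0.5358 m/day.
Travel time t = L / v = 2840 / 0.5358 = 5301 days = 14.51 years.

14.5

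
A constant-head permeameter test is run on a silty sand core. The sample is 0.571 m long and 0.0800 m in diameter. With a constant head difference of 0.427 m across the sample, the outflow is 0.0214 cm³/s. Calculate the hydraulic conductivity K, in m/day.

Cross-sectional area A = π·(d/2)² = π × (0.0800/2)² = 0.005027 m².
Convert discharge: 0.0214 cm³/s = 2.140e-08 m³/s.
Darcy's law rearranged: K = Q·L / (A·Δh) = 2.140e-08 × 0.571 / (0.005027 × 0.427) = 5.693e-06 m/s = 0.4919 m/day.

0.492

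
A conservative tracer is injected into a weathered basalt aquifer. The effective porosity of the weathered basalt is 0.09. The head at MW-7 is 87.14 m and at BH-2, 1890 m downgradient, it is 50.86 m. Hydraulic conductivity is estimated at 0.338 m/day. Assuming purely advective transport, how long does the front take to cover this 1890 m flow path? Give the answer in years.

71.8

Hydraulic gradient i = (87.14 − 50.86) / 1890 = 36.28 / 1890 = 0.01920.
Darcy flux q = K · i = 0.3380 × 0.01920 = 0.006488 m/day.
Seepage velocity v = q / n_e = 0.006488 / 0.09 = 0.07209 m/day.
Travel time t = L / v = 1890 / 0.07209 = 26217 days = 71.78 years.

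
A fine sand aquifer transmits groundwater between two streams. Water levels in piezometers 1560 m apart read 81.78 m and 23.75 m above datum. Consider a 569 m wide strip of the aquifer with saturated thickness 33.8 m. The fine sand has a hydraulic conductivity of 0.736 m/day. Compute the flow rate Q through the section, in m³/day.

527

Cross-sectional area A = 569 × 33.8 = 19232 m².
Hydraulic gradient i = (81.78 − 23.75) / 1560 = 58.03 / 1560 = 0.03720.
Darcy's law: Q = K · A · i = 0.7360 × 19232 × 0.03720 = 526.5 m³/day.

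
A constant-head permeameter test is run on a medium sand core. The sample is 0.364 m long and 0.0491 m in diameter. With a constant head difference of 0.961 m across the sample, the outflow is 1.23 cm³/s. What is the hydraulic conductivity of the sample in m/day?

21.3

Cross-sectional area A = π·(d/2)² = π × (0.0491/2)² = 0.001893 m².
Convert discharge: 1.23 cm³/s = 1.230e-06 m³/s.
Darcy's law rearranged: K = Q·L / (A·Δh) = 1.230e-06 × 0.364 / (0.001893 × 0.961) = 0.0002461 m/s = 21.26 m/day.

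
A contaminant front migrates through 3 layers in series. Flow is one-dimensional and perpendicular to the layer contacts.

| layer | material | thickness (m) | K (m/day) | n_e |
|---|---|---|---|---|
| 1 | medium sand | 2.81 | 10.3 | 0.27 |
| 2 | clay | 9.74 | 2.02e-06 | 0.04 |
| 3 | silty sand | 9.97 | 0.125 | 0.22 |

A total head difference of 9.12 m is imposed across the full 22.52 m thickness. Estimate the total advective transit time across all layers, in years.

4840

With flow normal to the layers, continuity requires the same specific discharge q through every layer.
Σ(b_i/K_i) = 2.81/10.3 + 9.74/2.02e-06 + 9.97/0.125 = 4.822e+06 d.
q = Δh / Σ(b_i/K_i) = 9.12 / 4.822e+06 = 1.891e-06 m/day.
In each layer the seepage velocity is v_i = q/n_i, so the layer transit time is t_i = b_i·n_i / q:
  layer 1 (medium sand): t_1 = 2.81 × 0.27 / 1.891e-06 = 4.011e+05 d
  layer 2 (clay): t_2 = 9.74 × 0.04 / 1.891e-06 = 2.060e+05 d
  layer 3 (silty sand): t_3 = 9.97 × 0.22 / 1.891e-06 = 1.160e+06 d
Total t = Σ t_i = 1.767e+06 days = 4837 years.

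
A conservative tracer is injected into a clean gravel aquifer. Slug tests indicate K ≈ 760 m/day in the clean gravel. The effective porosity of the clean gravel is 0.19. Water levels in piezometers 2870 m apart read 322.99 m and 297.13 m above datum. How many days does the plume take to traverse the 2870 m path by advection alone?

Hydraulic gradient i = (322.99 − 297.13) / 2870 = 25.86 / 2870 = 0.009010.
Darcy flux q = K · i = 760.0 × 0.009010 = 6.848 m/day.
Seepage velocity v = q / n_e = 6.848 / 0.19 = 36.04 m/day.
Travel time t = L / v = 2870 / 36.04 = 79.63 days.

79.6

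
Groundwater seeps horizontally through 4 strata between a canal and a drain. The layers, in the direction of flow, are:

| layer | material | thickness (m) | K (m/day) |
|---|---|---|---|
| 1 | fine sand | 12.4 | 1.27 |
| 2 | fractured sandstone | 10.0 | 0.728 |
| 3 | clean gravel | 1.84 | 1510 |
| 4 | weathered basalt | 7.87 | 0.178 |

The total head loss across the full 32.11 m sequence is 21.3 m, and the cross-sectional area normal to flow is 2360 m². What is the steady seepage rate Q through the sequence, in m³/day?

Flow is perpendicular to layering, so the layers act in series and the equivalent K is the thickness-weighted harmonic mean.
Total thickness L = 12.4 + 10.0 + 1.84 + 7.87 = 32.11 m.
Σ(b_i/K_i) = 12.4/1.27 + 10.0/0.728 + 1.84/1510 + 7.87/0.178 = 67.71 d.
K_eq = L / Σ(b_i/K_i) = 32.11 / 67.71 = 0.4742 m/day.
Q = K_eq · A · (Δh/L) = 0.4742 × 2360 × (21.3/32.11) = 742.3 m³/day.

742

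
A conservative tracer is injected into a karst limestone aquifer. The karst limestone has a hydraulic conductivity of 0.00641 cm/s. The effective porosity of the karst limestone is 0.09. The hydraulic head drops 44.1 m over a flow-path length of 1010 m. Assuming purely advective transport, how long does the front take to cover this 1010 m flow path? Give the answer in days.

376

Convert K: 0.00641 cm/s × 864 = 5.538 m/day.
Hydraulic gradient i = Δh / L = 44.1 / 1010 = 0.04366.
Darcy flux q = K · i = 5.538 × 0.04366 = 0.2418 m/day.
Seepage velocity v = q / n_e = 0.2418 / 0.09 = 2.687 m/day.
Travel time t = L / v = 1010 / 2.687 = 375.9 days.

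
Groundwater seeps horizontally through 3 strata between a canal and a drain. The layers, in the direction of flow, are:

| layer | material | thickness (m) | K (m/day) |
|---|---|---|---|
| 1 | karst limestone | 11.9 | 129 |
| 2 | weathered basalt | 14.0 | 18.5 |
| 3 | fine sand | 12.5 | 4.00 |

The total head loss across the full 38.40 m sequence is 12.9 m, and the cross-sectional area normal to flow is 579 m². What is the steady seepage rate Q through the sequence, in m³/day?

1880

Flow is perpendicular to layering, so the layers act in series and the equivalent K is the thickness-weighted harmonic mean.
Total thickness L = 11.9 + 14.0 + 12.5 = 38.40 m.
Σ(b_i/K_i) = 11.9/129 + 14.0/18.5 + 12.5/4.00 = 3.974 d.
K_eq = L / Σ(b_i/K_i) = 38.40 / 3.974 = 9.663 m/day.
Q = K_eq · A · (Δh/L) = 9.663 × 579 × (12.9/38.40) = 1879 m³/day.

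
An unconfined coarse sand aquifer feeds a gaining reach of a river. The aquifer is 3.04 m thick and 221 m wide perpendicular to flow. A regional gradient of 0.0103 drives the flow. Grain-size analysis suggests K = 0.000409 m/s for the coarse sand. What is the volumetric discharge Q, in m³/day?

245

Convert K: 0.000409 m/s × 86400 = 35.34 m/day.
Cross-sectional area A = 221 × 3.04 = 671.8 m².
Hydraulic gradient i = 0.0103.
Darcy's law: Q = K · A · i = 35.34 × 671.8 × 0.01030 = 244.5 m³/day.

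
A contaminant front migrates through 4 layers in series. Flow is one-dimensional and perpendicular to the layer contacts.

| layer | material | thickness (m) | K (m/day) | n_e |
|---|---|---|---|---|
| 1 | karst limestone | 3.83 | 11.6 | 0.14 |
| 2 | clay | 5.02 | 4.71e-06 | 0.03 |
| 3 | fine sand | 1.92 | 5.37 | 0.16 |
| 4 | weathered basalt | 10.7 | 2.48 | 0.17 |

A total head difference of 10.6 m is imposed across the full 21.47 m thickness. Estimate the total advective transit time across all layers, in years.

With flow normal to the layers, continuity requires the same specific discharge q through every layer.
Σ(b_i/K_i) = 3.83/11.6 + 5.02/4.71e-06 + 1.92/5.37 + 10.7/2.48 = 1.066e+06 d.
q = Δh / Σ(b_i/K_i) = 10.6 / 1.066e+06 = 9.945e-06 m/day.
In each layer the seepage velocity is v_i = q/n_i, so the layer transit time is t_i = b_i·n_i / q:
  layer 1 (karst limestone): t_1 = 3.83 × 0.14 / 9.945e-06 = 53915 d
  layer 2 (clay): t_2 = 5.02 × 0.03 / 9.945e-06 = 15143 d
  layer 3 (fine sand): t_3 = 1.92 × 0.16 / 9.945e-06 = 30889 d
  layer 4 (weathered basalt): t_4 = 10.7 × 0.17 / 9.945e-06 = 1.829e+05 d
Total t = Σ t_i = 2.828e+05 days = 774.4 years.

774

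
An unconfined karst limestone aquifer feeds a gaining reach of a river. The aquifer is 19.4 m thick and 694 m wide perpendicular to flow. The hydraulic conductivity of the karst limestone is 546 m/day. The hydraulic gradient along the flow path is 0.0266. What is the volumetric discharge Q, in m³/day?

Cross-sectional area A = 694 × 19.4 = 13464 m².
Hydraulic gradient i = 0.0266.
Darcy's law: Q = K · A · i = 546.0 × 13464 × 0.02660 = 1.955e+05 m³/day.

196000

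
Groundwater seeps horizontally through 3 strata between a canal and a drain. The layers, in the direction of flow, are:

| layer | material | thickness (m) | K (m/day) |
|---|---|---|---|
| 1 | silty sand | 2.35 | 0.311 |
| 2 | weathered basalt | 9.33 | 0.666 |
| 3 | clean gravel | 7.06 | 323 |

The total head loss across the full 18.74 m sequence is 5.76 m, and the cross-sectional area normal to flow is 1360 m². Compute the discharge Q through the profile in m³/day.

363

Flow is perpendicular to layering, so the layers act in series and the equivalent K is the thickness-weighted harmonic mean.
Total thickness L = 2.35 + 9.33 + 7.06 = 18.74 m.
Σ(b_i/K_i) = 2.35/0.311 + 9.33/0.666 + 7.06/323 = 21.59 d.
K_eq = L / Σ(b_i/K_i) = 18.74 / 21.59 = 0.8681 m/day.
Q = K_eq · A · (Δh/L) = 0.8681 × 1360 × (5.76/18.74) = 362.9 m³/day.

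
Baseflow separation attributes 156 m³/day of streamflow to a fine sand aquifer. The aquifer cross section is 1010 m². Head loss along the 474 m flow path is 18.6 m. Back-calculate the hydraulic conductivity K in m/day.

Hydraulic gradient i = Δh / L = 18.6 / 474 = 0.03924.
From Q = K·A·i, K = Q / (A·i) = 156 / (1010 × 0.03924) = 3.936 m/day.

3.94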